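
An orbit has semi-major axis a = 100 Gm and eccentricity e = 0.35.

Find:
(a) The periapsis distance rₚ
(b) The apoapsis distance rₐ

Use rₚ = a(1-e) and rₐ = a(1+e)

Convert to SI: a = 100 Gm = 1e+11 m.
(a) rₚ = a(1 − e) = 1e+11 · (1 − 0.35) = 1e+11 · 0.65 ≈ 6.5e+10 m = 65 Gm.
(b) rₐ = a(1 + e) = 1e+11 · (1 + 0.35) = 1e+11 · 1.35 ≈ 1.35e+11 m = 135 Gm.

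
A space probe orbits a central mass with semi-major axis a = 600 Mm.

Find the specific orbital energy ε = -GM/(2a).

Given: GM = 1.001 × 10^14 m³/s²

Convert to SI: a = 600 Mm = 6e+08 m.
ε = −GM / (2a).
ε = −1.001e+14 / (2 · 6e+08) J/kg ≈ -8.342e+04 J/kg = -83.42 kJ/kg.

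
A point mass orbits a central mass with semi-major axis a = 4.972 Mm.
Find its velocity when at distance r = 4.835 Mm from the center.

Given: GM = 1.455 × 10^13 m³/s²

Convert to SI: a = 4.972 Mm = 4.972e+06 m; r = 4.835 Mm = 4.835e+06 m.
Vis-viva: v = √(GM · (2/r − 1/a)).
2/r − 1/a = 2/4.835e+06 − 1/4.972e+06 = 2.12524e-07 m⁻¹.
v = √(1.455e+13 · 2.12524e-07) m/s ≈ 1758 m/s = 1.758 km/s.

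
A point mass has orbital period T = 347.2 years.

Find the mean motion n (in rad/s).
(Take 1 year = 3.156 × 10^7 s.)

Convert to SI: T = 347.2 years = 1.09576e+10 s.
n = 2π / T.
n = 2π / 1.09576e+10 s ≈ 5.734e-10 rad/s.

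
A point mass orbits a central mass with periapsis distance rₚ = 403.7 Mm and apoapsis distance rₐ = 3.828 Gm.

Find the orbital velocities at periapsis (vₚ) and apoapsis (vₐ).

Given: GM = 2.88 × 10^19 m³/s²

Convert to SI: rₚ = 403.7 Mm = 4.037e+08 m; rₐ = 3.828 Gm = 3.828e+09 m.
Use the vis-viva equation v² = GM(2/r − 1/a) with a = (rₚ + rₐ)/2 = (4.037e+08 + 3.828e+09)/2 = 2.11585e+09 m.
vₚ = √(GM · (2/rₚ − 1/a)) = √(2.88e+19 · (2/4.037e+08 − 1/2.11585e+09)) m/s ≈ 3.593e+05 m/s = 359.3 km/s.
vₐ = √(GM · (2/rₐ − 1/a)) = √(2.88e+19 · (2/3.828e+09 − 1/2.11585e+09)) m/s ≈ 3.789e+04 m/s = 37.89 km/s.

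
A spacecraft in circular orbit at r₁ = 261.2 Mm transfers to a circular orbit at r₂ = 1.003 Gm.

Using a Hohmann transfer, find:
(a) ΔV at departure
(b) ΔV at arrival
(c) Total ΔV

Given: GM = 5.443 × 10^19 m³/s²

Convert to SI: r₁ = 261.2 Mm = 2.612e+08 m; r₂ = 1.003 Gm = 1.003e+09 m.
Transfer semi-major axis: a_t = (r₁ + r₂)/2 = (2.612e+08 + 1.003e+09)/2 = 6.321e+08 m.
Circular speeds: v₁ = √(GM/r₁) = 456491 m/s, v₂ = √(GM/r₂) = 232953 m/s.
Transfer speeds (vis-viva v² = GM(2/r − 1/a_t)): v₁ᵗ = 575030 m/s, v₂ᵗ = 149748 m/s.
(a) ΔV₁ = |v₁ᵗ − v₁| ≈ 1.185e+05 m/s = 118.5 km/s.
(b) ΔV₂ = |v₂ − v₂ᵗ| ≈ 8.32e+04 m/s = 83.2 km/s.
(c) ΔV_total = ΔV₁ + ΔV₂ ≈ 2.017e+05 m/s = 201.7 km/s.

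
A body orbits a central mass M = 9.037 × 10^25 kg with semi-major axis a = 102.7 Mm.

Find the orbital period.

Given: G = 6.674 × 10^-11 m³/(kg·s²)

Convert to SI: a = 102.7 Mm = 1.027e+08 m.
GM = G · M = 6.674e-11 · 9.037e+25 = 6.03129e+15 m³/s².
Kepler's third law: T = 2π √(a³ / GM).
Substituting a = 1.027e+08 m and GM = 6.03129e+15 m³/s²:
T = 2π √((1.027e+08)³ / 6.03129e+15) s
T ≈ 8.42e+04 s = 23.39 hours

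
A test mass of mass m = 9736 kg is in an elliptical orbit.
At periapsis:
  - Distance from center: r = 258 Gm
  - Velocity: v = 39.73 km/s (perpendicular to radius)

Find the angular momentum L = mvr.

Convert to SI: r = 258 Gm = 2.58e+11 m; v = 39.73 km/s = 39730 m/s.
Since v is perpendicular to r, L = m · v · r.
L = 9736 · 39730 · 2.58e+11 kg·m²/s ≈ 9.98e+19 kg·m²/s.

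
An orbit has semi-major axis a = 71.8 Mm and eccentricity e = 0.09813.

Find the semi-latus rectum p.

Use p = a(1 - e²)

Convert to SI: a = 71.8 Mm = 7.18e+07 m.
p = a (1 − e²).
p = 7.18e+07 · (1 − (0.09813)²) = 7.18e+07 · 0.990371 ≈ 7.111e+07 m = 71.11 Mm.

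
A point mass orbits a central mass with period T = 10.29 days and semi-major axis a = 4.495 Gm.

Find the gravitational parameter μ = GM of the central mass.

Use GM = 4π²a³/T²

Convert to SI: T = 10.29 days = 889056 s; a = 4.495 Gm = 4.495e+09 m.
GM = 4π² · a³ / T².
GM = 4π² · (4.495e+09)³ / (889056)² m³/s² ≈ 4.536e+18 m³/s² = 4.536 × 10^18 m³/s².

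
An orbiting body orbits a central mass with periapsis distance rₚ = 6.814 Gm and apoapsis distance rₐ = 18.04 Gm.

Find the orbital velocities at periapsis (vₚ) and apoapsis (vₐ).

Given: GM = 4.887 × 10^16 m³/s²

Convert to SI: rₚ = 6.814 Gm = 6.814e+09 m; rₐ = 18.04 Gm = 1.804e+10 m.
Use the vis-viva equation v² = GM(2/r − 1/a) with a = (rₚ + rₐ)/2 = (6.814e+09 + 1.804e+10)/2 = 1.2427e+10 m.
vₚ = √(GM · (2/rₚ − 1/a)) = √(4.887e+16 · (2/6.814e+09 − 1/1.2427e+10)) m/s ≈ 3227 m/s = 3.227 km/s.
vₐ = √(GM · (2/rₐ − 1/a)) = √(4.887e+16 · (2/1.804e+10 − 1/1.2427e+10)) m/s ≈ 1219 m/s = 1.219 km/s.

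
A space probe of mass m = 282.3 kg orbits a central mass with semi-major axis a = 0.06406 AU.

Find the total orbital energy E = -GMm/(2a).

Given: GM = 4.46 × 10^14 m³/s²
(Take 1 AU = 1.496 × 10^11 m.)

Convert to SI: a = 0.06406 AU = 9.58338e+09 m.
E = −GMm / (2a).
E = −4.46e+14 · 282.3 / (2 · 9.58338e+09) J ≈ -6.569e+06 J = -6.569 MJ.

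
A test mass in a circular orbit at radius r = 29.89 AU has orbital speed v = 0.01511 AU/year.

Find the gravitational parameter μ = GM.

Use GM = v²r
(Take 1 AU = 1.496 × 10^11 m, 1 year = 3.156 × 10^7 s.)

Convert to SI: r = 29.89 AU = 4.47154e+12 m; v = 0.01511 AU/year = 71.6241 m/s.
For a circular orbit v² = GM/r, so GM = v² · r.
GM = (71.6241)² · 4.47154e+12 m³/s² ≈ 2.294e+16 m³/s² = 2.294 × 10^16 m³/s².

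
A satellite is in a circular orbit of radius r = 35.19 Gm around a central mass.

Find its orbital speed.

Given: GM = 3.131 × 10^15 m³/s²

Convert to SI: r = 35.19 Gm = 3.519e+10 m.
For a circular orbit, gravity supplies the centripetal force, so v = √(GM / r).
v = √(3.131e+15 / 3.519e+10) m/s ≈ 298.3 m/s = 298.3 m/s.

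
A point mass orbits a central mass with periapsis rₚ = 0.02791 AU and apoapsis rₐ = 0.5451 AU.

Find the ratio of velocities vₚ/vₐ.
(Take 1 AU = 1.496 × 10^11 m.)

Convert to SI: rₚ = 0.02791 AU = 4.17534e+09 m; rₐ = 0.5451 AU = 8.1547e+10 m.
Conservation of angular momentum gives rₚvₚ = rₐvₐ, so vₚ/vₐ = rₐ/rₚ.
vₚ/vₐ = 8.1547e+10 / 4.17534e+09 ≈ 19.53.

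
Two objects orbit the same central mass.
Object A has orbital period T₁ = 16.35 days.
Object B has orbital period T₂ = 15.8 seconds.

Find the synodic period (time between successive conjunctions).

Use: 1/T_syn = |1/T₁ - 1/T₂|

Convert to SI: T₁ = 16.35 days = 1.41264e+06 s.
T_syn = |T₁ · T₂ / (T₁ − T₂)|.
T_syn = |1.41264e+06 · 15.8 / (1.41264e+06 − 15.8)| s ≈ 15.8 s = 15.8 seconds.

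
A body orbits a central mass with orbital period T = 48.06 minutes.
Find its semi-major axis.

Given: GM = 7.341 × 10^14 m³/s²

Convert to SI: T = 48.06 minutes = 2883.6 s.
Invert Kepler's third law: a = (GM · T² / (4π²))^(1/3).
Substituting T = 2883.6 s and GM = 7.341e+14 m³/s²:
a = (7.341e+14 · (2883.6)² / (4π²))^(1/3) m
a ≈ 5.367e+06 m = 5.367 Mm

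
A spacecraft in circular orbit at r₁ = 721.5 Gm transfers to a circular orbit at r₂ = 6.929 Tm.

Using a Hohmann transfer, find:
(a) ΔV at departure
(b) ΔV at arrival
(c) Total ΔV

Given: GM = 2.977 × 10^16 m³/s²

Convert to SI: r₁ = 721.5 Gm = 7.215e+11 m; r₂ = 6.929 Tm = 6.929e+12 m.
Transfer semi-major axis: a_t = (r₁ + r₂)/2 = (7.215e+11 + 6.929e+12)/2 = 3.82525e+12 m.
Circular speeds: v₁ = √(GM/r₁) = 203.129 m/s, v₂ = √(GM/r₂) = 65.5472 m/s.
Transfer speeds (vis-viva v² = GM(2/r − 1/a_t)): v₁ᵗ = 273.386 m/s, v₂ᵗ = 28.467 m/s.
(a) ΔV₁ = |v₁ᵗ − v₁| ≈ 70.26 m/s = 70.26 m/s.
(b) ΔV₂ = |v₂ − v₂ᵗ| ≈ 37.08 m/s = 37.08 m/s.
(c) ΔV_total = ΔV₁ + ΔV₂ ≈ 107.3 m/s = 107.3 m/s.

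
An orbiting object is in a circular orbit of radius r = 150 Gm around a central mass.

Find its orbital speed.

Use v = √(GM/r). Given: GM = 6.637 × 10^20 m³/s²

Convert to SI: r = 150 Gm = 1.5e+11 m.
For a circular orbit, gravity supplies the centripetal force, so v = √(GM / r).
v = √(6.637e+20 / 1.5e+11) m/s ≈ 6.652e+04 m/s = 66.52 km/s.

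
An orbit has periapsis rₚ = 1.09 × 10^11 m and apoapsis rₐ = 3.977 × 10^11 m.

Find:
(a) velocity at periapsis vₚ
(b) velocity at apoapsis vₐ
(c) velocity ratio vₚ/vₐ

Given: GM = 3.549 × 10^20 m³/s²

(a) With a = (rₚ + rₐ)/2 = 2.5335e+11 m, vₚ = √(GM (2/rₚ − 1/a)) = √(3.549e+20 · (2/1.09e+11 − 1/2.5335e+11)) m/s ≈ 7.149e+04 m/s
(b) With a = (rₚ + rₐ)/2 = 2.5335e+11 m, vₐ = √(GM (2/rₐ − 1/a)) = √(3.549e+20 · (2/3.977e+11 − 1/2.5335e+11)) m/s ≈ 1.959e+04 m/s
(c) Conservation of angular momentum (rₚvₚ = rₐvₐ) gives vₚ/vₐ = rₐ/rₚ = 3.977e+11/1.09e+11 ≈ 3.649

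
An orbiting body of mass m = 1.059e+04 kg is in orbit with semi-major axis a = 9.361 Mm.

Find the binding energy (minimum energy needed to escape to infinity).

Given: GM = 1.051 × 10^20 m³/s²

Convert to SI: a = 9.361 Mm = 9.361e+06 m.
Total orbital energy is E = −GMm/(2a); binding energy is E_bind = −E = GMm/(2a).
E_bind = 1.051e+20 · 1.059e+04 / (2 · 9.361e+06) J ≈ 5.945e+16 J = 59.45 PJ.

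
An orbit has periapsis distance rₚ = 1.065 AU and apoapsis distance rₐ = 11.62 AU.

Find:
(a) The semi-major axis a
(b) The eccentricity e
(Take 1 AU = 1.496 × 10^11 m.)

Convert to SI: rₚ = 1.065 AU = 1.59324e+11 m; rₐ = 11.62 AU = 1.73835e+12 m.
(a) a = (rₚ + rₐ) / 2 = (1.59324e+11 + 1.73835e+12) / 2 ≈ 9.488e+11 m = 6.343 AU.
(b) e = (rₐ − rₚ) / (rₐ + rₚ) = (1.73835e+12 − 1.59324e+11) / (1.73835e+12 + 1.59324e+11) ≈ 0.8321.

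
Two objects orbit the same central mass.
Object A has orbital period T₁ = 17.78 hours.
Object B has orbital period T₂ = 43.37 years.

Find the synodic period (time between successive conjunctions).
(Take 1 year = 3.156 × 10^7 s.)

Convert to SI: T₁ = 17.78 hours = 64008 s; T₂ = 43.37 years = 1.36876e+09 s.
T_syn = |T₁ · T₂ / (T₁ − T₂)|.
T_syn = |64008 · 1.36876e+09 / (64008 − 1.36876e+09)| s ≈ 6.401e+04 s = 17.78 hours.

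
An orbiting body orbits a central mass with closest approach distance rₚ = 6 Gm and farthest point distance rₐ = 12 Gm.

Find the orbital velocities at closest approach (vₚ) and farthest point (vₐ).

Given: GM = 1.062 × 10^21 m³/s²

Convert to SI: rₚ = 6 Gm = 6e+09 m; rₐ = 12 Gm = 1.2e+10 m.
Use the vis-viva equation v² = GM(2/r − 1/a) with a = (rₚ + rₐ)/2 = (6e+09 + 1.2e+10)/2 = 9e+09 m.
vₚ = √(GM · (2/rₚ − 1/a)) = √(1.062e+21 · (2/6e+09 − 1/9e+09)) m/s ≈ 4.858e+05 m/s = 485.8 km/s.
vₐ = √(GM · (2/rₐ − 1/a)) = √(1.062e+21 · (2/1.2e+10 − 1/9e+09)) m/s ≈ 2.429e+05 m/s = 242.9 km/s.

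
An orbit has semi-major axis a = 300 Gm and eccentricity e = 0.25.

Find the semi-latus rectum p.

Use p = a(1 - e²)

Convert to SI: a = 300 Gm = 3e+11 m.
p = a (1 − e²).
p = 3e+11 · (1 − (0.25)²) = 3e+11 · 0.9375 ≈ 2.812e+11 m = 281.2 Gm.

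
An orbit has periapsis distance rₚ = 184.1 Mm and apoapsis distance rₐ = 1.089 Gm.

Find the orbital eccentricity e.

Convert to SI: rₚ = 184.1 Mm = 1.841e+08 m; rₐ = 1.089 Gm = 1.089e+09 m.
e = (rₐ − rₚ) / (rₐ + rₚ).
e = (1.089e+09 − 1.841e+08) / (1.089e+09 + 1.841e+08) = 9.049e+08 / 1.2731e+09 ≈ 0.7108.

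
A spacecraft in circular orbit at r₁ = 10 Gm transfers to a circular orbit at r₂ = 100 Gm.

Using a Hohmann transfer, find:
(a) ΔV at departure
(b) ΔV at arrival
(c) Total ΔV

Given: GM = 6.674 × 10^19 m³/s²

Convert to SI: r₁ = 10 Gm = 1e+10 m; r₂ = 100 Gm = 1e+11 m.
Transfer semi-major axis: a_t = (r₁ + r₂)/2 = (1e+10 + 1e+11)/2 = 5.5e+10 m.
Circular speeds: v₁ = √(GM/r₁) = 81694.6 m/s, v₂ = √(GM/r₂) = 25834.1 m/s.
Transfer speeds (vis-viva v² = GM(2/r − 1/a_t)): v₁ᵗ = 110157 m/s, v₂ᵗ = 11015.7 m/s.
(a) ΔV₁ = |v₁ᵗ − v₁| ≈ 2.846e+04 m/s = 28.46 km/s.
(b) ΔV₂ = |v₂ − v₂ᵗ| ≈ 1.482e+04 m/s = 14.82 km/s.
(c) ΔV_total = ΔV₁ + ΔV₂ ≈ 4.328e+04 m/s = 43.28 km/s.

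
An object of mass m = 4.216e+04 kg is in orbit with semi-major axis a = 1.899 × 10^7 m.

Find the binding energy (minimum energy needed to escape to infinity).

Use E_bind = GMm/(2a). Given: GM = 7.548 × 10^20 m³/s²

Total orbital energy is E = −GMm/(2a); binding energy is E_bind = −E = GMm/(2a).
E_bind = 7.548e+20 · 4.216e+04 / (2 · 1.899e+07) J ≈ 8.379e+17 J = 837.9 PJ.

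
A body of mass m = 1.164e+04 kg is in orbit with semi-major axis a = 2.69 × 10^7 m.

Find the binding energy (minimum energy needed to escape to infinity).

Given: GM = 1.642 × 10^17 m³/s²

Total orbital energy is E = −GMm/(2a); binding energy is E_bind = −E = GMm/(2a).
E_bind = 1.642e+17 · 1.164e+04 / (2 · 2.69e+07) J ≈ 3.553e+13 J = 35.53 TJ.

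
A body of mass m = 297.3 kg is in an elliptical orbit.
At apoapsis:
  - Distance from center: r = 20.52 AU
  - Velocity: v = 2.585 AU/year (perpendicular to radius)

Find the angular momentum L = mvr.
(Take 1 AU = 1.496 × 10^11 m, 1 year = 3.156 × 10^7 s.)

Convert to SI: r = 20.52 AU = 3.06979e+12 m; v = 2.585 AU/year = 12253.4 m/s.
Since v is perpendicular to r, L = m · v · r.
L = 297.3 · 12253.4 · 3.06979e+12 kg·m²/s ≈ 1.118e+19 kg·m²/s.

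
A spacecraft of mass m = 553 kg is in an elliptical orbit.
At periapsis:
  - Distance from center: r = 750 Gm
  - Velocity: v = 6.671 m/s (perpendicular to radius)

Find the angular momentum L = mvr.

Convert to SI: r = 750 Gm = 7.5e+11 m.
Since v is perpendicular to r, L = m · v · r.
L = 553 · 6.671 · 7.5e+11 kg·m²/s ≈ 2.767e+15 kg·m²/s.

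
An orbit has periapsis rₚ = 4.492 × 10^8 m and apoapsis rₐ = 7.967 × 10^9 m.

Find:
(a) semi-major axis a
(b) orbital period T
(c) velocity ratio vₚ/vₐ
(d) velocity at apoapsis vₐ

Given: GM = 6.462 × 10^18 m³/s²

(a) a = (rₚ + rₐ)/2 = (4.492e+08 + 7.967e+09)/2 ≈ 4.208e+09 m
(b) With a = (rₚ + rₐ)/2 = 4.2081e+09 m, T = 2π √(a³/GM) = 2π √((4.2081e+09)³/6.462e+18) s ≈ 6.747e+05 s
(c) Conservation of angular momentum (rₚvₚ = rₐvₐ) gives vₚ/vₐ = rₐ/rₚ = 7.967e+09/4.492e+08 ≈ 17.74
(d) With a = (rₚ + rₐ)/2 = 4.2081e+09 m, vₐ = √(GM (2/rₐ − 1/a)) = √(6.462e+18 · (2/7.967e+09 − 1/4.2081e+09)) m/s ≈ 9305 m/s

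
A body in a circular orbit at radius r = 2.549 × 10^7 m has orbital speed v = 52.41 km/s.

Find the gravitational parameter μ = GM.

Convert to SI: v = 52.41 km/s = 52410 m/s.
For a circular orbit v² = GM/r, so GM = v² · r.
GM = (52410)² · 2.549e+07 m³/s² ≈ 7.002e+16 m³/s² = 7.002 × 10^16 m³/s².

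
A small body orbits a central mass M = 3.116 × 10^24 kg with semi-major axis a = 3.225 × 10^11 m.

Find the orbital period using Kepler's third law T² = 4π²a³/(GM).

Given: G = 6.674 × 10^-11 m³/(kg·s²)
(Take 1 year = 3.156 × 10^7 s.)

GM = G · M = 6.674e-11 · 3.116e+24 = 2.07962e+14 m³/s².
Kepler's third law: T = 2π √(a³ / GM).
Substituting a = 3.225e+11 m and GM = 2.07962e+14 m³/s²:
T = 2π √((3.225e+11)³ / 2.07962e+14) s
T ≈ 7.98e+10 s = 2528 years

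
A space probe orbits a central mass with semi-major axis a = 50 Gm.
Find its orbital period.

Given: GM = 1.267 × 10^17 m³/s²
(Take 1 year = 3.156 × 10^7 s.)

Convert to SI: a = 50 Gm = 5e+10 m.
Kepler's third law: T = 2π √(a³ / GM).
Substituting a = 5e+10 m and GM = 1.267e+17 m³/s²:
T = 2π √((5e+10)³ / 1.267e+17) s
T ≈ 1.974e+08 s = 6.253 years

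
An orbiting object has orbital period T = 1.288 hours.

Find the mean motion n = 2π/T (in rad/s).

Convert to SI: T = 1.288 hours = 4636.8 s.
n = 2π / T.
n = 2π / 4636.8 s ≈ 0.001355 rad/s.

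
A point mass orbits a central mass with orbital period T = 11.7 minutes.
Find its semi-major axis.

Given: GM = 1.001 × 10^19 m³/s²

Convert to SI: T = 11.7 minutes = 702 s.
Invert Kepler's third law: a = (GM · T² / (4π²))^(1/3).
Substituting T = 702 s and GM = 1.001e+19 m³/s²:
a = (1.001e+19 · (702)² / (4π²))^(1/3) m
a ≈ 4.999e+07 m = 49.99 Mm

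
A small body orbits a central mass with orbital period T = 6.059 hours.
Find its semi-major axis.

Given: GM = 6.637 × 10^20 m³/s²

Convert to SI: T = 6.059 hours = 21812.4 s.
Invert Kepler's third law: a = (GM · T² / (4π²))^(1/3).
Substituting T = 21812.4 s and GM = 6.637e+20 m³/s²:
a = (6.637e+20 · (21812.4)² / (4π²))^(1/3) m
a ≈ 2e+09 m = 2 Gm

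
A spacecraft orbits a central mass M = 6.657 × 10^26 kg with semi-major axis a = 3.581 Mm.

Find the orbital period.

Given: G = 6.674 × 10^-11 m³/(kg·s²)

Convert to SI: a = 3.581 Mm = 3.581e+06 m.
GM = G · M = 6.674e-11 · 6.657e+26 = 4.44288e+16 m³/s².
Kepler's third law: T = 2π √(a³ / GM).
Substituting a = 3.581e+06 m and GM = 4.44288e+16 m³/s²:
T = 2π √((3.581e+06)³ / 4.44288e+16) s
T ≈ 202 s = 3.367 minutes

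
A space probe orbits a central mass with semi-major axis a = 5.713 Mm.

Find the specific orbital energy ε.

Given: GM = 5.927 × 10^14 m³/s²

Convert to SI: a = 5.713 Mm = 5.713e+06 m.
ε = −GM / (2a).
ε = −5.927e+14 / (2 · 5.713e+06) J/kg ≈ -5.187e+07 J/kg = -51.87 MJ/kg.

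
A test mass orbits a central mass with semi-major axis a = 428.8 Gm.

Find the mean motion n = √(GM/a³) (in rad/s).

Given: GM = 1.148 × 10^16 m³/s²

Convert to SI: a = 428.8 Gm = 4.288e+11 m.
n = √(GM / a³).
n = √(1.148e+16 / (4.288e+11)³) rad/s ≈ 3.816e-10 rad/s.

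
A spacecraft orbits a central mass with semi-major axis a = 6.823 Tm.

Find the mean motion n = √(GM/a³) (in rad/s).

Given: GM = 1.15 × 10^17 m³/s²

Convert to SI: a = 6.823 Tm = 6.823e+12 m.
n = √(GM / a³).
n = √(1.15e+17 / (6.823e+12)³) rad/s ≈ 1.903e-11 rad/s.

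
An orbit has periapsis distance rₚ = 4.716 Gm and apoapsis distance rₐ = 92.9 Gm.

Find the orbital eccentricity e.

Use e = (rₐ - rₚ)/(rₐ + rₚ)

Convert to SI: rₚ = 4.716 Gm = 4.716e+09 m; rₐ = 92.9 Gm = 9.29e+10 m.
e = (rₐ − rₚ) / (rₐ + rₚ).
e = (9.29e+10 − 4.716e+09) / (9.29e+10 + 4.716e+09) = 8.8184e+10 / 9.7616e+10 ≈ 0.9034.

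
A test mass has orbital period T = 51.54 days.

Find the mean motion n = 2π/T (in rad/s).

Convert to SI: T = 51.54 days = 4.45306e+06 s.
n = 2π / T.
n = 2π / 4.45306e+06 s ≈ 1.411e-06 rad/s.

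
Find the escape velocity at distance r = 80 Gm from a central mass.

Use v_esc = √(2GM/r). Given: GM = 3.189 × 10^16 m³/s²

Convert to SI: r = 80 Gm = 8e+10 m.
Escape velocity comes from setting total energy to zero: ½v² − GM/r = 0 ⇒ v_esc = √(2GM / r).
v_esc = √(2 · 3.189e+16 / 8e+10) m/s ≈ 892.9 m/s = 892.9 m/s.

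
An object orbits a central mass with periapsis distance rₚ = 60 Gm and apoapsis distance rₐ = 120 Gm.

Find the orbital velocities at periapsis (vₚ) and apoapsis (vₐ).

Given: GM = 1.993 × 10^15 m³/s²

Convert to SI: rₚ = 60 Gm = 6e+10 m; rₐ = 120 Gm = 1.2e+11 m.
Use the vis-viva equation v² = GM(2/r − 1/a) with a = (rₚ + rₐ)/2 = (6e+10 + 1.2e+11)/2 = 9e+10 m.
vₚ = √(GM · (2/rₚ − 1/a)) = √(1.993e+15 · (2/6e+10 − 1/9e+10)) m/s ≈ 210.4 m/s = 210.4 m/s.
vₐ = √(GM · (2/rₐ − 1/a)) = √(1.993e+15 · (2/1.2e+11 − 1/9e+10)) m/s ≈ 105.2 m/s = 105.2 m/s.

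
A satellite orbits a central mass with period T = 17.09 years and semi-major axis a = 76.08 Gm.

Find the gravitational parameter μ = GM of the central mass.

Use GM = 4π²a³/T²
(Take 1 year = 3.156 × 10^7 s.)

Convert to SI: T = 17.09 years = 5.3936e+08 s; a = 76.08 Gm = 7.608e+10 m.
GM = 4π² · a³ / T².
GM = 4π² · (7.608e+10)³ / (5.3936e+08)² m³/s² ≈ 5.976e+16 m³/s² = 5.976 × 10^16 m³/s².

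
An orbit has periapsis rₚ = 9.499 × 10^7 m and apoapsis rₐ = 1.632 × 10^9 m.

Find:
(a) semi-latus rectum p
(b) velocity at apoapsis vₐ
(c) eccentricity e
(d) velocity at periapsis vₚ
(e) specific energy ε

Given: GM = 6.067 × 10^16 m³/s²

(a) From a = (rₚ + rₐ)/2 = 8.63495e+08 m and e = (rₐ − rₚ)/(rₐ + rₚ) = 0.889994, p = a(1 − e²) = 8.63495e+08 · (1 − (0.889994)²) ≈ 1.795e+08 m
(b) With a = (rₚ + rₐ)/2 = 8.63495e+08 m, vₐ = √(GM (2/rₐ − 1/a)) = √(6.067e+16 · (2/1.632e+09 − 1/8.63495e+08)) m/s ≈ 2022 m/s
(c) e = (rₐ − rₚ)/(rₐ + rₚ) = (1.632e+09 − 9.499e+07)/(1.632e+09 + 9.499e+07) ≈ 0.89
(d) With a = (rₚ + rₐ)/2 = 8.63495e+08 m, vₚ = √(GM (2/rₚ − 1/a)) = √(6.067e+16 · (2/9.499e+07 − 1/8.63495e+08)) m/s ≈ 3.474e+04 m/s
(e) With a = (rₚ + rₐ)/2 = 8.63495e+08 m, ε = −GM/(2a) = −6.067e+16/(2 · 8.63495e+08) J/kg ≈ -3.513e+07 J/kg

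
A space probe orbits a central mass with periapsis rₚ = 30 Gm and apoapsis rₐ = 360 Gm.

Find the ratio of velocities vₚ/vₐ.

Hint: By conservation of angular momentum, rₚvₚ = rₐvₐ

Convert to SI: rₚ = 30 Gm = 3e+10 m; rₐ = 360 Gm = 3.6e+11 m.
Conservation of angular momentum gives rₚvₚ = rₐvₐ, so vₚ/vₐ = rₐ/rₚ.
vₚ/vₐ = 3.6e+11 / 3e+10 ≈ 12.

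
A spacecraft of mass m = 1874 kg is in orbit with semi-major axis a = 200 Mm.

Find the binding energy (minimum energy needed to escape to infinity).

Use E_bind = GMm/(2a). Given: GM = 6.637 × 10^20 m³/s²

Convert to SI: a = 200 Mm = 2e+08 m.
Total orbital energy is E = −GMm/(2a); binding energy is E_bind = −E = GMm/(2a).
E_bind = 6.637e+20 · 1874 / (2 · 2e+08) J ≈ 3.109e+15 J = 3.109 PJ.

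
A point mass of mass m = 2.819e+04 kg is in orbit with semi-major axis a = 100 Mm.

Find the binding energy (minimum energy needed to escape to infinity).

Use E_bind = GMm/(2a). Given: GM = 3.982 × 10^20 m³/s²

Convert to SI: a = 100 Mm = 1e+08 m.
Total orbital energy is E = −GMm/(2a); binding energy is E_bind = −E = GMm/(2a).
E_bind = 3.982e+20 · 2.819e+04 / (2 · 1e+08) J ≈ 5.613e+16 J = 56.13 PJ.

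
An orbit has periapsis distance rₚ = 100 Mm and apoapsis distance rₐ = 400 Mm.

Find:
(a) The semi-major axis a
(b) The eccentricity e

Convert to SI: rₚ = 100 Mm = 1e+08 m; rₐ = 400 Mm = 4e+08 m.
(a) a = (rₚ + rₐ) / 2 = (1e+08 + 4e+08) / 2 ≈ 2.5e+08 m = 250 Mm.
(b) e = (rₐ − rₚ) / (rₐ + rₚ) = (4e+08 − 1e+08) / (4e+08 + 1e+08) ≈ 0.6.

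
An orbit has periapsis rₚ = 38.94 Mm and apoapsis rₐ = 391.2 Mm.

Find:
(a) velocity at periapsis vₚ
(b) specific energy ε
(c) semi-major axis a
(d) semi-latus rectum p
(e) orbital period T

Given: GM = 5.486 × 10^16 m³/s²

Convert to SI: rₚ = 38.94 Mm = 3.894e+07 m; rₐ = 391.2 Mm = 3.912e+08 m.
(a) With a = (rₚ + rₐ)/2 = 2.1507e+08 m, vₚ = √(GM (2/rₚ − 1/a)) = √(5.486e+16 · (2/3.894e+07 − 1/2.1507e+08)) m/s ≈ 5.062e+04 m/s
(b) With a = (rₚ + rₐ)/2 = 2.1507e+08 m, ε = −GM/(2a) = −5.486e+16/(2 · 2.1507e+08) J/kg ≈ -1.275e+08 J/kg
(c) a = (rₚ + rₐ)/2 = (3.894e+07 + 3.912e+08)/2 ≈ 2.151e+08 m
(d) From a = (rₚ + rₐ)/2 = 2.1507e+08 m and e = (rₐ − rₚ)/(rₐ + rₚ) = 0.818943, p = a(1 − e²) = 2.1507e+08 · (1 − (0.818943)²) ≈ 7.083e+07 m
(e) With a = (rₚ + rₐ)/2 = 2.1507e+08 m, T = 2π √(a³/GM) = 2π √((2.1507e+08)³/5.486e+16) s ≈ 8.461e+04 s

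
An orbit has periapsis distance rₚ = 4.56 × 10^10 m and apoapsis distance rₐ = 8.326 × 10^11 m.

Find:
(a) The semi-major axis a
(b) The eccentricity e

(a) a = (rₚ + rₐ) / 2 = (4.56e+10 + 8.326e+11) / 2 ≈ 4.391e+11 m = 4.391 × 10^11 m.
(b) e = (rₐ − rₚ) / (rₐ + rₚ) = (8.326e+11 − 4.56e+10) / (8.326e+11 + 4.56e+10) ≈ 0.8962.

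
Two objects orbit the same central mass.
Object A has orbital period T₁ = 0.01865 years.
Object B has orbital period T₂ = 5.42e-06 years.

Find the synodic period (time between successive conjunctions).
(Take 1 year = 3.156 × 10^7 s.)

Convert to SI: T₁ = 0.01865 years = 588594 s; T₂ = 5.42e-06 years = 171.055 s.
T_syn = |T₁ · T₂ / (T₁ − T₂)|.
T_syn = |588594 · 171.055 / (588594 − 171.055)| s ≈ 171.1 s = 5.422e-06 years.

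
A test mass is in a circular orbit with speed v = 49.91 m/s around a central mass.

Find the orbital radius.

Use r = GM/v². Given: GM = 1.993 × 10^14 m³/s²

For a circular orbit, v² = GM / r, so r = GM / v².
r = 1.993e+14 / (49.91)² m ≈ 8.001e+10 m = 80.01 Gm.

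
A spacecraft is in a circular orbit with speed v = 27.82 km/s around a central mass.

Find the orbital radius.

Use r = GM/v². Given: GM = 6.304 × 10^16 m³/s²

Convert to SI: v = 27.82 km/s = 27820 m/s.
For a circular orbit, v² = GM / r, so r = GM / v².
r = 6.304e+16 / (27820)² m ≈ 8.145e+07 m = 8.145 × 10^7 m.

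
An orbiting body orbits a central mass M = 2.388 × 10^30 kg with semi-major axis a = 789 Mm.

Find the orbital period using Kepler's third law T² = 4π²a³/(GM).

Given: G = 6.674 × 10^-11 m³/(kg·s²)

Convert to SI: a = 789 Mm = 7.89e+08 m.
GM = G · M = 6.674e-11 · 2.388e+30 = 1.59375e+20 m³/s².
Kepler's third law: T = 2π √(a³ / GM).
Substituting a = 7.89e+08 m and GM = 1.59375e+20 m³/s²:
T = 2π √((7.89e+08)³ / 1.59375e+20) s
T ≈ 1.103e+04 s = 3.064 hours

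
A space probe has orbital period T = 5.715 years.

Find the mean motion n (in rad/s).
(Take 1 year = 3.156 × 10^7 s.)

Convert to SI: T = 5.715 years = 1.80365e+08 s.
n = 2π / T.
n = 2π / 1.80365e+08 s ≈ 3.484e-08 rad/s.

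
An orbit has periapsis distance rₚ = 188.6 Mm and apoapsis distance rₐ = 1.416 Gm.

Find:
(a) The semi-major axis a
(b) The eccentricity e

Convert to SI: rₚ = 188.6 Mm = 1.886e+08 m; rₐ = 1.416 Gm = 1.416e+09 m.
(a) a = (rₚ + rₐ) / 2 = (1.886e+08 + 1.416e+09) / 2 ≈ 8.023e+08 m = 802.3 Mm.
(b) e = (rₐ − rₚ) / (rₐ + rₚ) = (1.416e+09 − 1.886e+08) / (1.416e+09 + 1.886e+08) ≈ 0.7649.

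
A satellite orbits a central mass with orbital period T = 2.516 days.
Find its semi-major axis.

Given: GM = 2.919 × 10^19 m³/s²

Convert to SI: T = 2.516 days = 217382 s.
Invert Kepler's third law: a = (GM · T² / (4π²))^(1/3).
Substituting T = 217382 s and GM = 2.919e+19 m³/s²:
a = (2.919e+19 · (217382)² / (4π²))^(1/3) m
a ≈ 3.269e+09 m = 3.269 × 10^9 m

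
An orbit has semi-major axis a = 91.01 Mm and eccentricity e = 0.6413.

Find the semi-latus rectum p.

Convert to SI: a = 91.01 Mm = 9.101e+07 m.
p = a (1 − e²).
p = 9.101e+07 · (1 − (0.6413)²) = 9.101e+07 · 0.588734 ≈ 5.358e+07 m = 53.58 Mm.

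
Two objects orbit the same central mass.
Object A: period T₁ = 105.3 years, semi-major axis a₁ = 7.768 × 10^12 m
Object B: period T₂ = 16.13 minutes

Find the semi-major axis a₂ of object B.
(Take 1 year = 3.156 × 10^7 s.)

Convert to SI: T₁ = 105.3 years = 3.32327e+09 s; T₂ = 16.13 minutes = 967.8 s.
Kepler's third law: (T₁/T₂)² = (a₁/a₂)³ ⇒ a₂ = a₁ · (T₂/T₁)^(2/3).
T₂/T₁ = 967.8 / 3.32327e+09 = 2.91219e-07.
a₂ = 7.768e+12 · (2.91219e-07)^(2/3) m ≈ 3.413e+08 m = 3.413 × 10^8 m.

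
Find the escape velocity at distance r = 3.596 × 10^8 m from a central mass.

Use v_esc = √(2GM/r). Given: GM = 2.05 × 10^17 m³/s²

Escape velocity comes from setting total energy to zero: ½v² − GM/r = 0 ⇒ v_esc = √(2GM / r).
v_esc = √(2 · 2.05e+17 / 3.596e+08) m/s ≈ 3.377e+04 m/s = 33.77 km/s.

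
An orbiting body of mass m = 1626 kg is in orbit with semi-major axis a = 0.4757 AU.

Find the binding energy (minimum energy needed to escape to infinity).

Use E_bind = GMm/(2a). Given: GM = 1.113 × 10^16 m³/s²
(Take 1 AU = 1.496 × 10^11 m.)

Convert to SI: a = 0.4757 AU = 7.11647e+10 m.
Total orbital energy is E = −GMm/(2a); binding energy is E_bind = −E = GMm/(2a).
E_bind = 1.113e+16 · 1626 / (2 · 7.11647e+10) J ≈ 1.272e+08 J = 127.2 MJ.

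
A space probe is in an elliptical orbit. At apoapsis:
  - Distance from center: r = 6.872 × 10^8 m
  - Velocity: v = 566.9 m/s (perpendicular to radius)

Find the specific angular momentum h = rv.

With v perpendicular to r, h = r · v.
h = 6.872e+08 · 566.9 m²/s ≈ 3.896e+11 m²/s.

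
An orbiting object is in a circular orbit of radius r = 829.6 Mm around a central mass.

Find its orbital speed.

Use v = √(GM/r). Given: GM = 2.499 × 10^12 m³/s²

Convert to SI: r = 829.6 Mm = 8.296e+08 m.
For a circular orbit, gravity supplies the centripetal force, so v = √(GM / r).
v = √(2.499e+12 / 8.296e+08) m/s ≈ 54.88 m/s = 54.88 m/s.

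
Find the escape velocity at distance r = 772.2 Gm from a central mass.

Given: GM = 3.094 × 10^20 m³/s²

Convert to SI: r = 772.2 Gm = 7.722e+11 m.
Escape velocity comes from setting total energy to zero: ½v² − GM/r = 0 ⇒ v_esc = √(2GM / r).
v_esc = √(2 · 3.094e+20 / 7.722e+11) m/s ≈ 2.831e+04 m/s = 28.31 km/s.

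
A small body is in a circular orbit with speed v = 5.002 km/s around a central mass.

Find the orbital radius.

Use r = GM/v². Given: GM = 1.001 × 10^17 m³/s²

Convert to SI: v = 5.002 km/s = 5002 m/s.
For a circular orbit, v² = GM / r, so r = GM / v².
r = 1.001e+17 / (5002)² m ≈ 4.001e+09 m = 4.001 Gm.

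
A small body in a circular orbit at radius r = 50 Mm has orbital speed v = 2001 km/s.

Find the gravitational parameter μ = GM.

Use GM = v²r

Convert to SI: r = 50 Mm = 5e+07 m; v = 2001 km/s = 2.001e+06 m/s.
For a circular orbit v² = GM/r, so GM = v² · r.
GM = (2.001e+06)² · 5e+07 m³/s² ≈ 2.002e+20 m³/s² = 2.002 × 10^20 m³/s².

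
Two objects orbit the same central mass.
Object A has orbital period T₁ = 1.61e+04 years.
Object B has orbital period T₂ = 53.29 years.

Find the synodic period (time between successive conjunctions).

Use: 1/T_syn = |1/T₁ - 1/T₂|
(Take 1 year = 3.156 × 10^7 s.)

Convert to SI: T₁ = 1.61e+04 years = 5.08116e+11 s; T₂ = 53.29 years = 1.68183e+09 s.
T_syn = |T₁ · T₂ / (T₁ − T₂)|.
T_syn = |5.08116e+11 · 1.68183e+09 / (5.08116e+11 − 1.68183e+09)| s ≈ 1.687e+09 s = 53.47 years.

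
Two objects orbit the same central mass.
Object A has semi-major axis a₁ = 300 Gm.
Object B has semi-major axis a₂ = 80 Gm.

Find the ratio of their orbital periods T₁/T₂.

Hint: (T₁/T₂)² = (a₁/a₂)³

Convert to SI: a₁ = 300 Gm = 3e+11 m; a₂ = 80 Gm = 8e+10 m.
From Kepler's third law, (T₁/T₂)² = (a₁/a₂)³, so T₁/T₂ = (a₁/a₂)^(3/2).
a₁/a₂ = 3e+11 / 8e+10 = 3.75.
T₁/T₂ = (3.75)^(3/2) ≈ 7.262.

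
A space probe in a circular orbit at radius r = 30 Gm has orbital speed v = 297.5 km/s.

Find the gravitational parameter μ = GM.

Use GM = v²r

Convert to SI: r = 30 Gm = 3e+10 m; v = 297.5 km/s = 297500 m/s.
For a circular orbit v² = GM/r, so GM = v² · r.
GM = (297500)² · 3e+10 m³/s² ≈ 2.655e+21 m³/s² = 2.655 × 10^21 m³/s².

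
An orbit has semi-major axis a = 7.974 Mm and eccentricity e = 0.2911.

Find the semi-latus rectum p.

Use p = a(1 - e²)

Convert to SI: a = 7.974 Mm = 7.974e+06 m.
p = a (1 − e²).
p = 7.974e+06 · (1 − (0.2911)²) = 7.974e+06 · 0.915261 ≈ 7.298e+06 m = 7.298 Mm.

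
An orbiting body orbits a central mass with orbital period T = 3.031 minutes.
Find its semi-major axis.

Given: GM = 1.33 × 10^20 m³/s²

Convert to SI: T = 3.031 minutes = 181.86 s.
Invert Kepler's third law: a = (GM · T² / (4π²))^(1/3).
Substituting T = 181.86 s and GM = 1.33e+20 m³/s²:
a = (1.33e+20 · (181.86)² / (4π²))^(1/3) m
a ≈ 4.812e+07 m = 48.12 Mm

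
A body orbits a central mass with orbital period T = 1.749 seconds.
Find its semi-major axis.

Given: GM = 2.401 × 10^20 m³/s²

Invert Kepler's third law: a = (GM · T² / (4π²))^(1/3).
Substituting T = 1.749 s and GM = 2.401e+20 m³/s²:
a = (2.401e+20 · (1.749)² / (4π²))^(1/3) m
a ≈ 2.65e+06 m = 2.65 Mm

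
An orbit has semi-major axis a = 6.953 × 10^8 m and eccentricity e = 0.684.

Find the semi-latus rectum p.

p = a (1 − e²).
p = 6.953e+08 · (1 − (0.684)²) = 6.953e+08 · 0.532144 ≈ 3.7e+08 m = 3.7 × 10^8 m.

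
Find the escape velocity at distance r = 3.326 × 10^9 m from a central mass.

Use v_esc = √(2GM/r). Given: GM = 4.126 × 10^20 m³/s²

Escape velocity comes from setting total energy to zero: ½v² − GM/r = 0 ⇒ v_esc = √(2GM / r).
v_esc = √(2 · 4.126e+20 / 3.326e+09) m/s ≈ 4.981e+05 m/s = 498.1 km/s.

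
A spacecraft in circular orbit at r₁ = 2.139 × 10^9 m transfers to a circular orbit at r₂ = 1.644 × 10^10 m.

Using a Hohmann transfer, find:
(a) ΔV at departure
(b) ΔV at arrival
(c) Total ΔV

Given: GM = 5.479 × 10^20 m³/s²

Transfer semi-major axis: a_t = (r₁ + r₂)/2 = (2.139e+09 + 1.644e+10)/2 = 9.2895e+09 m.
Circular speeds: v₁ = √(GM/r₁) = 506110 m/s, v₂ = √(GM/r₂) = 182558 m/s.
Transfer speeds (vis-viva v² = GM(2/r − 1/a_t)): v₁ᵗ = 673287 m/s, v₂ᵗ = 87601 m/s.
(a) ΔV₁ = |v₁ᵗ − v₁| ≈ 1.672e+05 m/s = 167.2 km/s.
(b) ΔV₂ = |v₂ − v₂ᵗ| ≈ 9.496e+04 m/s = 94.96 km/s.
(c) ΔV_total = ΔV₁ + ΔV₂ ≈ 2.621e+05 m/s = 262.1 km/s.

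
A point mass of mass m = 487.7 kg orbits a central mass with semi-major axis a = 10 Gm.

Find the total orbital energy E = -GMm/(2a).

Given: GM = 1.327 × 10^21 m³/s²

Convert to SI: a = 10 Gm = 1e+10 m.
E = −GMm / (2a).
E = −1.327e+21 · 487.7 / (2 · 1e+10) J ≈ -3.236e+13 J = -32.36 TJ.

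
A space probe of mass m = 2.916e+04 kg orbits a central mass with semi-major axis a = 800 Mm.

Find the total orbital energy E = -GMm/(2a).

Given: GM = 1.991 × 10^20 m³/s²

Convert to SI: a = 800 Mm = 8e+08 m.
E = −GMm / (2a).
E = −1.991e+20 · 2.916e+04 / (2 · 8e+08) J ≈ -3.629e+15 J = -3.629 PJ.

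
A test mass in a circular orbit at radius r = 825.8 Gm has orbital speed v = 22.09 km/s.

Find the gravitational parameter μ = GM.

Convert to SI: r = 825.8 Gm = 8.258e+11 m; v = 22.09 km/s = 22090 m/s.
For a circular orbit v² = GM/r, so GM = v² · r.
GM = (22090)² · 8.258e+11 m³/s² ≈ 4.03e+20 m³/s² = 4.03 × 10^20 m³/s².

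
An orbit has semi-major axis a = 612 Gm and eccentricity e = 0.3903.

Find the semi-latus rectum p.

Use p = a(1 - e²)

Convert to SI: a = 612 Gm = 6.12e+11 m.
p = a (1 − e²).
p = 6.12e+11 · (1 − (0.3903)²) = 6.12e+11 · 0.847666 ≈ 5.188e+11 m = 518.8 Gm.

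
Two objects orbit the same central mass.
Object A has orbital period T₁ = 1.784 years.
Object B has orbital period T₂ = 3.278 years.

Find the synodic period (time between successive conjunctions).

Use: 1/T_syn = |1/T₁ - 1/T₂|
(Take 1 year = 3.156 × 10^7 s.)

Convert to SI: T₁ = 1.784 years = 5.6303e+07 s; T₂ = 3.278 years = 1.03454e+08 s.
T_syn = |T₁ · T₂ / (T₁ − T₂)|.
T_syn = |5.6303e+07 · 1.03454e+08 / (5.6303e+07 − 1.03454e+08)| s ≈ 1.235e+08 s = 3.914 years.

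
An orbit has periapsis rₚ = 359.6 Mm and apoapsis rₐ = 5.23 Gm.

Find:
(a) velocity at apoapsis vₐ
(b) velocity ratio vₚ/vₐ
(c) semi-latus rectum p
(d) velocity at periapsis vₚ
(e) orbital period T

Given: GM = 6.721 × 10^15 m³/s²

Convert to SI: rₚ = 359.6 Mm = 3.596e+08 m; rₐ = 5.23 Gm = 5.23e+09 m.
(a) With a = (rₚ + rₐ)/2 = 2.7948e+09 m, vₐ = √(GM (2/rₐ − 1/a)) = √(6.721e+15 · (2/5.23e+09 − 1/2.7948e+09)) m/s ≈ 406.6 m/s
(b) Conservation of angular momentum (rₚvₚ = rₐvₐ) gives vₚ/vₐ = rₐ/rₚ = 5.23e+09/3.596e+08 ≈ 14.54
(c) From a = (rₚ + rₐ)/2 = 2.7948e+09 m and e = (rₐ − rₚ)/(rₐ + rₚ) = 0.871332, p = a(1 − e²) = 2.7948e+09 · (1 − (0.871332)²) ≈ 6.729e+08 m
(d) With a = (rₚ + rₐ)/2 = 2.7948e+09 m, vₚ = √(GM (2/rₚ − 1/a)) = √(6.721e+15 · (2/3.596e+08 − 1/2.7948e+09)) m/s ≈ 5914 m/s
(e) With a = (rₚ + rₐ)/2 = 2.7948e+09 m, T = 2π √(a³/GM) = 2π √((2.7948e+09)³/6.721e+15) s ≈ 1.132e+07 s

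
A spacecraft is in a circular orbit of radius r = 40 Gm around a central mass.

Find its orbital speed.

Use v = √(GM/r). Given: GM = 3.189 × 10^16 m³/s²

Convert to SI: r = 40 Gm = 4e+10 m.
For a circular orbit, gravity supplies the centripetal force, so v = √(GM / r).
v = √(3.189e+16 / 4e+10) m/s ≈ 892.9 m/s = 892.9 m/s.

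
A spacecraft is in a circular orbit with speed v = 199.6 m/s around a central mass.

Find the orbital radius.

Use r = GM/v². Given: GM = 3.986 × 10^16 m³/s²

For a circular orbit, v² = GM / r, so r = GM / v².
r = 3.986e+16 / (199.6)² m ≈ 1e+12 m = 1 Tm.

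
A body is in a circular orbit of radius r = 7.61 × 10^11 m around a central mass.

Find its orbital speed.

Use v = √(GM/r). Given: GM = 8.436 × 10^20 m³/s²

For a circular orbit, gravity supplies the centripetal force, so v = √(GM / r).
v = √(8.436e+20 / 7.61e+11) m/s ≈ 3.329e+04 m/s = 33.29 km/s.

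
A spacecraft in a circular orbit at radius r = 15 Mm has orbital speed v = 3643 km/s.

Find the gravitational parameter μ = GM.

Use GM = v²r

Convert to SI: r = 15 Mm = 1.5e+07 m; v = 3643 km/s = 3.643e+06 m/s.
For a circular orbit v² = GM/r, so GM = v² · r.
GM = (3.643e+06)² · 1.5e+07 m³/s² ≈ 1.991e+20 m³/s² = 1.991 × 10^20 m³/s².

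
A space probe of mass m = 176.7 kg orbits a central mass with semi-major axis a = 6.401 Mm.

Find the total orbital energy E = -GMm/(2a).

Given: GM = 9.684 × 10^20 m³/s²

Convert to SI: a = 6.401 Mm = 6.401e+06 m.
E = −GMm / (2a).
E = −9.684e+20 · 176.7 / (2 · 6.401e+06) J ≈ -1.337e+16 J = -13.37 PJ.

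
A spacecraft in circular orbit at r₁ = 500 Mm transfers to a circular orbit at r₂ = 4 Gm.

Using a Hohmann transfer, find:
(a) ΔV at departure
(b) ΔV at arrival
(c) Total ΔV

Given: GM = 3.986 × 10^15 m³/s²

Convert to SI: r₁ = 500 Mm = 5e+08 m; r₂ = 4 Gm = 4e+09 m.
Transfer semi-major axis: a_t = (r₁ + r₂)/2 = (5e+08 + 4e+09)/2 = 2.25e+09 m.
Circular speeds: v₁ = √(GM/r₁) = 2823.47 m/s, v₂ = √(GM/r₂) = 998.248 m/s.
Transfer speeds (vis-viva v² = GM(2/r − 1/a_t)): v₁ᵗ = 3764.63 m/s, v₂ᵗ = 470.579 m/s.
(a) ΔV₁ = |v₁ᵗ − v₁| ≈ 941.2 m/s = 941.2 m/s.
(b) ΔV₂ = |v₂ − v₂ᵗ| ≈ 527.7 m/s = 527.7 m/s.
(c) ΔV_total = ΔV₁ + ΔV₂ ≈ 1469 m/s = 1.469 km/s.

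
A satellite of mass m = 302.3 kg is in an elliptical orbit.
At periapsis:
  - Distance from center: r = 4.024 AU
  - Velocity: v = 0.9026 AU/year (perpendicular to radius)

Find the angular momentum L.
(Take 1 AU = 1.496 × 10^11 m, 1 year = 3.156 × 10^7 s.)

Convert to SI: r = 4.024 AU = 6.0199e+11 m; v = 0.9026 AU/year = 4278.48 m/s.
Since v is perpendicular to r, L = m · v · r.
L = 302.3 · 4278.48 · 6.0199e+11 kg·m²/s ≈ 7.786e+17 kg·m²/s.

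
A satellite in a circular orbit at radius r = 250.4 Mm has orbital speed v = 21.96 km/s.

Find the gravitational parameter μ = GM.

Convert to SI: r = 250.4 Mm = 2.504e+08 m; v = 21.96 km/s = 21960 m/s.
For a circular orbit v² = GM/r, so GM = v² · r.
GM = (21960)² · 2.504e+08 m³/s² ≈ 1.208e+17 m³/s² = 1.208 × 10^17 m³/s².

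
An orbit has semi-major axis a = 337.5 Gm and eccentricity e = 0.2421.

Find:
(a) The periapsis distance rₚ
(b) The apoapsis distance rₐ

Convert to SI: a = 337.5 Gm = 3.375e+11 m.
(a) rₚ = a(1 − e) = 3.375e+11 · (1 − 0.2421) = 3.375e+11 · 0.7579 ≈ 2.558e+11 m = 255.8 Gm.
(b) rₐ = a(1 + e) = 3.375e+11 · (1 + 0.2421) = 3.375e+11 · 1.2421 ≈ 4.192e+11 m = 419.2 Gm.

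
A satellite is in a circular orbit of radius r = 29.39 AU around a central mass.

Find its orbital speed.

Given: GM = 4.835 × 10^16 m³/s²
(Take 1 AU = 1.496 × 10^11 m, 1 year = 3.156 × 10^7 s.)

Convert to SI: r = 29.39 AU = 4.39674e+12 m.
For a circular orbit, gravity supplies the centripetal force, so v = √(GM / r).
v = √(4.835e+16 / 4.39674e+12) m/s ≈ 104.9 m/s = 0.02212 AU/year.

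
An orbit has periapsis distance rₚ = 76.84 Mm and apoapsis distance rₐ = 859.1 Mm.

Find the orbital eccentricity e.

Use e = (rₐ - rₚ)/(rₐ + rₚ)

Convert to SI: rₚ = 76.84 Mm = 7.684e+07 m; rₐ = 859.1 Mm = 8.591e+08 m.
e = (rₐ − rₚ) / (rₐ + rₚ).
e = (8.591e+08 − 7.684e+07) / (8.591e+08 + 7.684e+07) = 7.8226e+08 / 9.3594e+08 ≈ 0.8358.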